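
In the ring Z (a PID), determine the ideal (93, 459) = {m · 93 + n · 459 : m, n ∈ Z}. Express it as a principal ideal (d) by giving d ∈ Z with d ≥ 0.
(93, 459) = (3); d = 3

In the PID Z, (a, b) is generated by gcd(a, b). Compute gcd(459, 93) with the extended Euclidean algorithm, tracking rows (r, s, t) with s·459 + t·93 = r:
  row A: (459, 1, 0)   [1·459 + 0·93 = 459]
  row B: (93, 0, 1)   [0·459 + 1·93 = 93]
  459 = 4·93 + 87   → row C = row A − 4·row B = (87, 1, −4)   [check: 1·459 − 4·93 = 87]
  93 = 1·87 + 6   → row D = row B − 1·row C = (6, −1, 5)   [check: −1·459 + 5·93 = 6]
  87 = 14·6 + 3   → row E = row C − 14·row D = (3, 15, −74)   [check: 15·459 − 74·93 = 3]
  6 = 2·3 + 0   → remainder 0, stop. gcd = 3 (last nonzero row E).
So gcd(93, 459) = 3, with Bézout identity 15·459 − 74·93 = 3. Containment (⊇): the Bézout identity exhibits 3 as an element of (93, 459), giving (3) ⊆ (93, 459). Containment (⊆): since 3 | 93 and 3 | 459 (93 = 3·31, 459 = 3·153), every Z-linear combination of 93 and 459 is divisible by 3, so (93, 459) ⊆ (3). Therefore (93, 459) = (3), d = 3.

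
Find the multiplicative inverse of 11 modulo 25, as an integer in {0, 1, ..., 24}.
11^(−1) ≡ 16 (mod 25)

Apply the extended Euclidean algorithm to (25, 11), tracking rows (r, s, t) with s·25 + t·11 = r. Each division r_prev = q·r_cur + r_new produces the new row as (previous row) − q·(current row):
  row A: (25, 1, 0)   [1·25 + 0·11 = 25]
  row B: (11, 0, 1)   [0·25 + 1·11 = 11]
  25 = 2·11 + 3   → row C = row A − 2·row B = (3, 1, −2)   [check: 1·25 − 2·11 = 3]
  11 = 3·3 + 2   → row D = row B − 3·row C = (2, −3, 7)   [check: −3·25 + 7·11 = 2]
  3 = 1·2 + 1   → row E = row C − 1·row D = (1, 4, −9)   [check: 4·25 − 9·11 = 1]
  2 = 2·1 + 0   → remainder 0, stop. gcd = 1 (last nonzero row E).
The gcd is 1, so 11 is invertible mod 25. The last nonzero row gives 4·25 − 9·11 = 1, so t = −9. So 11^(−1) ≡ −9 ≡ 16 (mod 25). Verify: 11 · 16 = 176 ≡ 1 (mod 25). ✓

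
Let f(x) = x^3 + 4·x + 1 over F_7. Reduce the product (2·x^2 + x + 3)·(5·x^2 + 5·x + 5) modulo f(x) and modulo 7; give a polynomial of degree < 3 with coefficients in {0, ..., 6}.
a · b ≡ 4·x^2 + 6·x (mod f(x))

Multiply as integer polynomials: a · b = 10·x^4 + 15·x^3 + 30·x^2 + 20·x + 15. Reducing coefficients mod 7: a · b ≡ 3·x^4 + x^3 + 2·x^2 + 6·x + 1. Now divide by f(x) = x^3 + 4·x + 1 in F_7[x], eliminating the leading term at each step:
  leading term 3·x^4: subtract (3·x)·f(x) = 3·x^4 + 5·x^2 + 3·x, leaving x^3 + 4·x^2 + 3·x + 1 (coefficients mod 7)
  leading term x^3: subtract (1)·f(x) = x^3 + 4·x + 1, leaving 4·x^2 + 6·x (coefficients mod 7)
The degree is now < 3, so this is the remainder. Hence a · b ≡ 4·x^2 + 6·x in F_7[x]/(f).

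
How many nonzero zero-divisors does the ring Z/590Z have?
In Z/590Z each nonzero element is either a unit (gcd with 590 is 1) or a zero-divisor (gcd > 1). The number of units is φ(590): factorise 590 = 2 · 5 · 59, so φ(590) = (2 − 1) · (5 − 1) · (59 − 1) = 1 · 4 · 58 = 232. The nonzero elements number 590 − 1 = 589. Hence the nonzero zero-divisors number 589 − 232 = 357.

Final answer: Z/590Z has 357 nonzero zero-divisors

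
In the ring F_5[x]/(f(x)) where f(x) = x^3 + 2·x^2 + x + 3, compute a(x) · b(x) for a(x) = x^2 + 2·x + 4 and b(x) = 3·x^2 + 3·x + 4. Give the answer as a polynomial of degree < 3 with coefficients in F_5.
Multiply as integer polynomials: a · b = 3·x^4 + 9·x^3 + 22·x^2 + 20·x + 16. Reducing coefficients mod 5: a · b ≡ 3·x^4 + 4·x^3 + 2·x^2 + 1. Now divide by f(x) = x^3 + 2·x^2 + x + 3 in F_5[x], eliminating the leading term at each step:
  leading term 3·x^4: subtract (3·x)·f(x) = 3·x^4 + x^3 + 3·x^2 + 4·x, leaving 3·x^3 + 4·x^2 + x + 1 (coefficients mod 5)
  leading term 3·x^3: subtract (3)·f(x) = 3·x^3 + x^2 + 3·x + 4, leaving 3·x^2 + 3·x + 2 (coefficients mod 5)
The degree is now < 3, so this is the remainder. Hence a · b ≡ 3·x^2 + 3·x + 2 in F_5[x]/(f).

Final answer: a · b ≡ 3·x^2 + 3·x + 2 (mod f(x))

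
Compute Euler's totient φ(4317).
φ(4317) = 2876

φ is multiplicative, with φ(p^e) = p^e − p^(e−1). Factorise 4317 = 3 · 1439. Then
  φ(4317) = (3 − 1) · (1439 − 1) = 2 · 1438 = 2876.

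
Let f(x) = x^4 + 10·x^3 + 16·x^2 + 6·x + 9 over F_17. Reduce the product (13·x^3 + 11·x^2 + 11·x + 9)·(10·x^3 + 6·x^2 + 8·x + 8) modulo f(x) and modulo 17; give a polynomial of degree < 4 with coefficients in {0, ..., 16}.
a · b ≡ 14·x^3 + 7·x^2 + 12·x + 2 (mod f(x))

Multiply as integer polynomials: a · b = 130·x^6 + 188·x^5 + 280·x^4 + 348·x^3 + 230·x^2 + 160·x + 72. Reducing coefficients mod 17: a · b ≡ 11·x^6 + x^5 + 8·x^4 + 8·x^3 + 9·x^2 + 7·x + 4. Now divide by f(x) = x^4 + 10·x^3 + 16·x^2 + 6·x + 9 in F_17[x], eliminating the leading term at each step:
  leading term 11·x^6: subtract (11·x^2)·f(x) = 11·x^6 + 8·x^5 + 6·x^4 + 15·x^3 + 14·x^2, leaving 10·x^5 + 2·x^4 + 10·x^3 + 12·x^2 + 7·x + 4 (coefficients mod 17)
  leading term 10·x^5: subtract (10·x)·f(x) = 10·x^5 + 15·x^4 + 7·x^3 + 9·x^2 + 5·x, leaving 4·x^4 + 3·x^3 + 3·x^2 + 2·x + 4 (coefficients mod 17)
  leading term 4·x^4: subtract (4)·f(x) = 4·x^4 + 6·x^3 + 13·x^2 + 7·x + 2, leaving 14·x^3 + 7·x^2 + 12·x + 2 (coefficients mod 17)
The degree is now < 4, so this is the remainder. Hence a · b ≡ 14·x^3 + 7·x^2 + 12·x + 2 in F_17[x]/(f).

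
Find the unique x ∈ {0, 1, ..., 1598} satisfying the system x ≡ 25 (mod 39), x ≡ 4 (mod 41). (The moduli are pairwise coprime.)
The moduli 39, 41 are pairwise coprime, so by the CRT there is a unique solution mod 39·41 = 1599.
Solve by successive substitution. Start with x ≡ 25 (mod 39).
  Combine with x ≡ 4 (mod 41): write x = 25 + 39·t and require 25 + 39·t ≡ 4 (mod 41), i.e. 39·t ≡ 4 − 25 ≡ 20 (mod 41). Since 39^(−1) ≡ 20 (mod 41), t ≡ 20·20 ≡ 31 (mod 41). So x ≡ 25 + 39·31 = 1234 (mod 1599).
Unique solution in [0, 1599): x = 1234.

Final answer: x ≡ 1234 (mod 1599); the representative in [0, 1599) is 1234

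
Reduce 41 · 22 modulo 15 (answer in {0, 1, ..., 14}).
2

Reduce the factors first: 41 ≡ 11, 22 ≡ 7 (mod 15), so 41 · 22 ≡ 11 · 7 (mod 15). 11 · 7 = 77. Dividing by 15: 77 = 5·15 + 2. So (41 · 22) mod 15 = 2.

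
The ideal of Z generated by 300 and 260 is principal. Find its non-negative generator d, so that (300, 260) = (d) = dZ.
(300, 260) = (20); d = 20

In the PID Z, (a, b) is generated by gcd(a, b). Compute gcd(300, 260) with the extended Euclidean algorithm, tracking rows (r, s, t) with s·300 + t·260 = r:
  row A: (300, 1, 0)   [1·300 + 0·260 = 300]
  row B: (260, 0, 1)   [0·300 + 1·260 = 260]
  300 = 1·260 + 40   → row C = row A − 1·row B = (40, 1, −1)   [check: 1·300 − 1·260 = 40]
  260 = 6·40 + 20   → row D = row B − 6·row C = (20, −6, 7)   [check: −6·300 + 7·260 = 20]
  40 = 2·20 + 0   → remainder 0, stop. gcd = 20 (last nonzero row D).
So gcd(300, 260) = 20, with Bézout identity −6·300 + 7·260 = 20. Containment (⊇): the Bézout identity exhibits 20 as an element of (300, 260), giving (20) ⊆ (300, 260). Containment (⊆): since 20 | 300 and 20 | 260 (300 = 20·15, 260 = 20·13), every Z-linear combination of 300 and 260 is divisible by 20, so (300, 260) ⊆ (20). Therefore (300, 260) = (20), d = 20.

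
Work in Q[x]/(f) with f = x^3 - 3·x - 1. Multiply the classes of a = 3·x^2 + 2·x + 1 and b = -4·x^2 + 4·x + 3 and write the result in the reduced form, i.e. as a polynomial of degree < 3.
a · b ≡ -23·x^2 + 10·x + 7 (mod f(x))

First multiply in Q[x] without reducing: a · b = -12·x^4 + 4·x^3 + 13·x^2 + 10·x + 3. Now divide by f(x) = x^3 - 3·x - 1, eliminating the leading term at each step:
  leading term -12·x^4: subtract (-12·x)·f(x) = -12·x^4 + 36·x^2 + 12·x, leaving 4·x^3 - 23·x^2 - 2·x + 3
  leading term 4·x^3: subtract (4)·f(x) = 4·x^3 - 12·x - 4, leaving -23·x^2 + 10·x + 7
The degree is now < 3, so this is the remainder. Hence a · b ≡ -23·x^2 + 10·x + 7 in Q[x]/(f).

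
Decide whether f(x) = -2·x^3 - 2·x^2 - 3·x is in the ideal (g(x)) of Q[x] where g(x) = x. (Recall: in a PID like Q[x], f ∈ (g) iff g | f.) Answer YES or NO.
In Q[x] the ideal (g) consists of all multiples of g, so f ∈ (g) iff g | f, i.e. iff the remainder of f on division by g is 0. Divide f by g (g is monic, so eliminate the leading term of the running remainder at each step):
  leading term -2·x^3: subtract (-2·x^2)·g(x) = -2·x^3, leaving -2·x^2 - 3·x
  leading term -2·x^2: subtract (-2·x)·g(x) = -2·x^2, leaving -3·x
  leading term -3·x: subtract (-3)·g(x) = -3·x, leaving 0
The remainder is 0, so f(x) = g(x) · h(x) with h(x) = -2·x^2 - 2·x - 3. Hence g | f, i.e. f ∈ (g).

Final answer: YES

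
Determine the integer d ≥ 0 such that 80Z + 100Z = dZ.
In the PID Z, (a, b) is generated by gcd(a, b). Compute gcd(100, 80) with the extended Euclidean algorithm, tracking rows (r, s, t) with s·100 + t·80 = r:
  row A: (100, 1, 0)   [1·100 + 0·80 = 100]
  row B: (80, 0, 1)   [0·100 + 1·80 = 80]
  100 = 1·80 + 20   → row C = row A − 1·row B = (20, 1, −1)   [check: 1·100 − 1·80 = 20]
  80 = 4·20 + 0   → remainder 0, stop. gcd = 20 (last nonzero row C).
So gcd(80, 100) = 20, with Bézout identity 1·100 − 1·80 = 20. Containment (⊇): the Bézout identity exhibits 20 as an element of (80, 100), giving (20) ⊆ (80, 100). Containment (⊆): since 20 | 80 and 20 | 100 (80 = 20·4, 100 = 20·5), every Z-linear combination of 80 and 100 is divisible by 20, so (80, 100) ⊆ (20). Therefore (80, 100) = (20), d = 20.

Final answer: (80, 100) = (20); d = 20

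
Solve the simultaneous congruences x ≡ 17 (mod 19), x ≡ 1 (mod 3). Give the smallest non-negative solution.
x ≡ 55 (mod 57); the representative in [0, 57) is 55

The moduli 19, 3 are pairwise coprime, so by the CRT there is a unique solution mod 19·3 = 57.
Solve by successive substitution. Start with x ≡ 17 (mod 19).
  Combine with x ≡ 1 (mod 3): write x = 17 + 19·t and require 17 + 19·t ≡ 1 (mod 3), i.e. 19·t ≡ 1 − 17 ≡ 2 (mod 3). Since 19^(−1) ≡ 1 (mod 3) (19 ≡ 1 (mod 3)), t ≡ 1·2 ≡ 2 (mod 3). So x ≡ 17 + 19·2 = 55 (mod 57).
Unique solution in [0, 57): x = 55.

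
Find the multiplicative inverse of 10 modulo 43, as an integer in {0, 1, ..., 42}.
10^(−1) ≡ 13 (mod 43)

Apply the extended Euclidean algorithm to (43, 10), tracking rows (r, s, t) with s·43 + t·10 = r. Each division r_prev = q·r_cur + r_new produces the new row as (previous row) − q·(current row):
  row A: (43, 1, 0)   [1·43 + 0·10 = 43]
  row B: (10, 0, 1)   [0·43 + 1·10 = 10]
  43 = 4·10 + 3   → row C = row A − 4·row B = (3, 1, −4)   [check: 1·43 − 4·10 = 3]
  10 = 3·3 + 1   → row D = row B − 3·row C = (1, −3, 13)   [check: −3·43 + 13·10 = 1]
  3 = 3·1 + 0   → remainder 0, stop. gcd = 1 (last nonzero row D).
The gcd is 1, so 10 is invertible mod 43. The last nonzero row gives −3·43 + 13·10 = 1, so t = 13. So 10^(−1) ≡ 13 (mod 43). Verify: 10 · 13 = 130 ≡ 1 (mod 43). ✓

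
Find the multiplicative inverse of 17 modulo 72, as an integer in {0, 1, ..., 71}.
Apply the extended Euclidean algorithm to (72, 17), tracking rows (r, s, t) with s·72 + t·17 = r. Each division r_prev = q·r_cur + r_new produces the new row as (previous row) − q·(current row):
  row A: (72, 1, 0)   [1·72 + 0·17 = 72]
  row B: (17, 0, 1)   [0·72 + 1·17 = 17]
  72 = 4·17 + 4   → row C = row A − 4·row B = (4, 1, −4)   [check: 1·72 − 4·17 = 4]
  17 = 4·4 + 1   → row D = row B − 4·row C = (1, −4, 17)   [check: −4·72 + 17·17 = 1]
  4 = 4·1 + 0   → remainder 0, stop. gcd = 1 (last nonzero row D).
The gcd is 1, so 17 is invertible mod 72. The last nonzero row gives −4·72 + 17·17 = 1, so t = 17. So 17^(−1) ≡ 17 (mod 72). Verify: 17 · 17 = 289 ≡ 1 (mod 72). ✓

Final answer: 17^(−1) ≡ 17 (mod 72)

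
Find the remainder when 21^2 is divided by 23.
Use repeated squaring. Binary(2) = 10. Walk through the bits of the exponent 2 left-to-right: at each bit after the leading one, square the running value, then multiply by 21 if the bit is 1 (always reducing mod 23):
  bit 1 = 1 (leading): start with 21.
  bit 2 = 0: square 21^2 = 441 ≡ 4 (mod 23).
Final value: 21^2 ≡ 4 (mod 23).

Final answer: 4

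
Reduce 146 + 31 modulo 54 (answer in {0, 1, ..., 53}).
15

Reduce the summands first: 146 ≡ 38 (mod 54), so 146 + 31 ≡ 38 + 31 (mod 54). 38 + 31 = 69; 69 = 1·54 + 15, so (146 + 31) mod 54 = 15.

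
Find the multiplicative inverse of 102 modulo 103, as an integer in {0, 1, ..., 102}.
Apply the extended Euclidean algorithm to (103, 102), tracking rows (r, s, t) with s·103 + t·102 = r. Each division r_prev = q·r_cur + r_new produces the new row as (previous row) − q·(current row):
  row A: (103, 1, 0)   [1·103 + 0·102 = 103]
  row B: (102, 0, 1)   [0·103 + 1·102 = 102]
  103 = 1·102 + 1   → row C = row A − 1·row B = (1, 1, −1)   [check: 1·103 − 1·102 = 1]
  102 = 102·1 + 0   → remainder 0, stop. gcd = 1 (last nonzero row C).
The gcd is 1, so 102 is invertible mod 103. The last nonzero row gives 1·103 − 1·102 = 1, so t = −1. So 102^(−1) ≡ −1 ≡ 102 (mod 103). Verify: 102 · 102 = 10404 ≡ 1 (mod 103). ✓

Final answer: 102^(−1) ≡ 102 (mod 103)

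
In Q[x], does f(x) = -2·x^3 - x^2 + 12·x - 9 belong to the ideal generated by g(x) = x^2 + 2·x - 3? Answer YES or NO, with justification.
In Q[x] the ideal (g) consists of all multiples of g, so f ∈ (g) iff g | f, i.e. iff the remainder of f on division by g is 0. Divide f by g (g is monic, so eliminate the leading term of the running remainder at each step):
  leading term -2·x^3: subtract (-2·x)·g(x) = -2·x^3 - 4·x^2 + 6·x, leaving 3·x^2 + 6·x - 9
  leading term 3·x^2: subtract (3)·g(x) = 3·x^2 + 6·x - 9, leaving 0
The remainder is 0, so f(x) = g(x) · h(x) with h(x) = 3 - 2·x. Hence g | f, i.e. f ∈ (g).

Final answer: YES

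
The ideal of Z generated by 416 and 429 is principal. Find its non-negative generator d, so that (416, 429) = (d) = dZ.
(416, 429) = (13); d = 13

In the PID Z, (a, b) is generated by gcd(a, b). Compute gcd(429, 416) with the extended Euclidean algorithm, tracking rows (r, s, t) with s·429 + t·416 = r:
  row A: (429, 1, 0)   [1·429 + 0·416 = 429]
  row B: (416, 0, 1)   [0·429 + 1·416 = 416]
  429 = 1·416 + 13   → row C = row A − 1·row B = (13, 1, −1)   [check: 1·429 − 1·416 = 13]
  416 = 32·13 + 0   → remainder 0, stop. gcd = 13 (last nonzero row C).
So gcd(416, 429) = 13, with Bézout identity 1·429 − 1·416 = 13. Containment (⊇): the Bézout identity exhibits 13 as an element of (416, 429), giving (13) ⊆ (416, 429). Containment (⊆): since 13 | 416 and 13 | 429 (416 = 13·32, 429 = 13·33), every Z-linear combination of 416 and 429 is divisible by 13, so (416, 429) ⊆ (13). Therefore (416, 429) = (13), d = 13.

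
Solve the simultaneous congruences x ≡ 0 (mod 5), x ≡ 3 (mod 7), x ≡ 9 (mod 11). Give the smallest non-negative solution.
The moduli 5, 7, 11 are pairwise coprime, so by the CRT there is a unique solution mod 5·7·11 = 385.
Solve by successive substitution. Start with x ≡ 0 (mod 5).
  Combine with x ≡ 3 (mod 7): write x = 5·t and require 5·t ≡ 3 (mod 7). Since 5^(−1) ≡ 3 (mod 7), t ≡ 3·3 ≡ 2 (mod 7). So x ≡ 5·2 = 10 (mod 35).
  Combine with x ≡ 9 (mod 11): write x = 10 + 35·t and require 10 + 35·t ≡ 9 (mod 11), i.e. 35·t ≡ 9 − 10 ≡ 10 (mod 11). Since 35^(−1) ≡ 6 (mod 11) (35 ≡ 2 (mod 11)), t ≡ 6·10 ≡ 5 (mod 11). So x ≡ 10 + 35·5 = 185 (mod 385).
Unique solution in [0, 385): x = 185.

Final answer: x ≡ 185 (mod 385); the representative in [0, 385) is 185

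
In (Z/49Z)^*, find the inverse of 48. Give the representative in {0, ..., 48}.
48^(−1) ≡ 48 (mod 49)

Apply the extended Euclidean algorithm to (49, 48), tracking rows (r, s, t) with s·49 + t·48 = r. Each division r_prev = q·r_cur + r_new produces the new row as (previous row) − q·(current row):
  row A: (49, 1, 0)   [1·49 + 0·48 = 49]
  row B: (48, 0, 1)   [0·49 + 1·48 = 48]
  49 = 1·48 + 1   → row C = row A − 1·row B = (1, 1, −1)   [check: 1·49 − 1·48 = 1]
  48 = 48·1 + 0   → remainder 0, stop. gcd = 1 (last nonzero row C).
The gcd is 1, so 48 is invertible mod 49. The last nonzero row gives 1·49 − 1·48 = 1, so t = −1. So 48^(−1) ≡ −1 ≡ 48 (mod 49). Verify: 48 · 48 = 2304 ≡ 1 (mod 49). ✓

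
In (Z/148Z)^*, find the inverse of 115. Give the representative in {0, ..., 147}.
Apply the extended Euclidean algorithm to (148, 115), tracking rows (r, s, t) with s·148 + t·115 = r. Each division r_prev = q·r_cur + r_new produces the new row as (previous row) − q·(current row):
  row A: (148, 1, 0)   [1·148 + 0·115 = 148]
  row B: (115, 0, 1)   [0·148 + 1·115 = 115]
  148 = 1·115 + 33   → row C = row A − 1·row B = (33, 1, −1)   [check: 1·148 − 1·115 = 33]
  115 = 3·33 + 16   → row D = row B − 3·row C = (16, −3, 4)   [check: −3·148 + 4·115 = 16]
  33 = 2·16 + 1   → row E = row C − 2·row D = (1, 7, −9)   [check: 7·148 − 9·115 = 1]
  16 = 16·1 + 0   → remainder 0, stop. gcd = 1 (last nonzero row E).
The gcd is 1, so 115 is invertible mod 148. The last nonzero row gives 7·148 − 9·115 = 1, so t = −9. So 115^(−1) ≡ −9 ≡ 139 (mod 148). Verify: 115 · 139 = 15985 ≡ 1 (mod 148). ✓

Final answer: 115^(−1) ≡ 139 (mod 148)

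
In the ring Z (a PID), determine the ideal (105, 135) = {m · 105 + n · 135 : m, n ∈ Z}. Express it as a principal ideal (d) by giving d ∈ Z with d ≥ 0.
In the PID Z, (a, b) is generated by gcd(a, b). Compute gcd(135, 105) with the extended Euclidean algorithm, tracking rows (r, s, t) with s·135 + t·105 = r:
  row A: (135, 1, 0)   [1·135 + 0·105 = 135]
  row B: (105, 0, 1)   [0·135 + 1·105 = 105]
  135 = 1·105 + 30   → row C = row A − 1·row B = (30, 1, −1)   [check: 1·135 − 1·105 = 30]
  105 = 3·30 + 15   → row D = row B − 3·row C = (15, −3, 4)   [check: −3·135 + 4·105 = 15]
  30 = 2·15 + 0   → remainder 0, stop. gcd = 15 (last nonzero row D).
So gcd(105, 135) = 15, with Bézout identity −3·135 + 4·105 = 15. Containment (⊇): the Bézout identity exhibits 15 as an element of (105, 135), giving (15) ⊆ (105, 135). Containment (⊆): since 15 | 105 and 15 | 135 (105 = 15·7, 135 = 15·9), every Z-linear combination of 105 and 135 is divisible by 15, so (105, 135) ⊆ (15). Therefore (105, 135) = (15), d = 15.

Final answer: (105, 135) = (15); d = 15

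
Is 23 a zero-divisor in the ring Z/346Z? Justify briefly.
NO

gcd(23, 346) = 1, so 23 is a unit in Z/346Z (it has a multiplicative inverse). A unit cannot be a zero-divisor: if 23·b ≡ 0 then multiplying both sides by 23^(−1) gives b ≡ 0. So 23 is not a zero-divisor.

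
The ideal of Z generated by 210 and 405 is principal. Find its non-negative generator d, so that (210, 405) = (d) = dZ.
In the PID Z, (a, b) is generated by gcd(a, b). Compute gcd(405, 210) with the extended Euclidean algorithm, tracking rows (r, s, t) with s·405 + t·210 = r:
  row A: (405, 1, 0)   [1·405 + 0·210 = 405]
  row B: (210, 0, 1)   [0·405 + 1·210 = 210]
  405 = 1·210 + 195   → row C = row A − 1·row B = (195, 1, −1)   [check: 1·405 − 1·210 = 195]
  210 = 1·195 + 15   → row D = row B − 1·row C = (15, −1, 2)   [check: −1·405 + 2·210 = 15]
  195 = 13·15 + 0   → remainder 0, stop. gcd = 15 (last nonzero row D).
So gcd(210, 405) = 15, with Bézout identity −1·405 + 2·210 = 15. Containment (⊇): the Bézout identity exhibits 15 as an element of (210, 405), giving (15) ⊆ (210, 405). Containment (⊆): since 15 | 210 and 15 | 405 (210 = 15·14, 405 = 15·27), every Z-linear combination of 210 and 405 is divisible by 15, so (210, 405) ⊆ (15). Therefore (210, 405) = (15), d = 15.

Final answer: (210, 405) = (15); d = 15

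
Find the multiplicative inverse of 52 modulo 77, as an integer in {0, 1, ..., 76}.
52^(−1) ≡ 40 (mod 77)

Apply the extended Euclidean algorithm to (77, 52), tracking rows (r, s, t) with s·77 + t·52 = r. Each division r_prev = q·r_cur + r_new produces the new row as (previous row) − q·(current row):
  row A: (77, 1, 0)   [1·77 + 0·52 = 77]
  row B: (52, 0, 1)   [0·77 + 1·52 = 52]
  77 = 1·52 + 25   → row C = row A − 1·row B = (25, 1, −1)   [check: 1·77 − 1·52 = 25]
  52 = 2·25 + 2   → row D = row B − 2·row C = (2, −2, 3)   [check: −2·77 + 3·52 = 2]
  25 = 12·2 + 1   → row E = row C − 12·row D = (1, 25, −37)   [check: 25·77 − 37·52 = 1]
  2 = 2·1 + 0   → remainder 0, stop. gcd = 1 (last nonzero row E).
The gcd is 1, so 52 is invertible mod 77. The last nonzero row gives 25·77 − 37·52 = 1, so t = −37. So 52^(−1) ≡ −37 ≡ 40 (mod 77). Verify: 52 · 40 = 2080 ≡ 1 (mod 77). ✓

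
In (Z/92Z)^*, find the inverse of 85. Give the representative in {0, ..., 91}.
85^(−1) ≡ 13 (mod 92)

Apply the extended Euclidean algorithm to (92, 85), tracking rows (r, s, t) with s·92 + t·85 = r. Each division r_prev = q·r_cur + r_new produces the new row as (previous row) − q·(current row):
  row A: (92, 1, 0)   [1·92 + 0·85 = 92]
  row B: (85, 0, 1)   [0·92 + 1·85 = 85]
  92 = 1·85 + 7   → row C = row A − 1·row B = (7, 1, −1)   [check: 1·92 − 1·85 = 7]
  85 = 12·7 + 1   → row D = row B − 12·row C = (1, −12, 13)   [check: −12·92 + 13·85 = 1]
  7 = 7·1 + 0   → remainder 0, stop. gcd = 1 (last nonzero row D).
The gcd is 1, so 85 is invertible mod 92. The last nonzero row gives −12·92 + 13·85 = 1, so t = 13. So 85^(−1) ≡ 13 (mod 92). Verify: 85 · 13 = 1105 ≡ 1 (mod 92). ✓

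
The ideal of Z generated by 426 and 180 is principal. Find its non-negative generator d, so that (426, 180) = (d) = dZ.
(426, 180) = (6); d = 6

In the PID Z, (a, b) is generated by gcd(a, b). Compute gcd(426, 180) with the extended Euclidean algorithm, tracking rows (r, s, t) with s·426 + t·180 = r:
  row A: (426, 1, 0)   [1·426 + 0·180 = 426]
  row B: (180, 0, 1)   [0·426 + 1·180 = 180]
  426 = 2·180 + 66   → row C = row A − 2·row B = (66, 1, −2)   [check: 1·426 − 2·180 = 66]
  180 = 2·66 + 48   → row D = row B − 2·row C = (48, −2, 5)   [check: −2·426 + 5·180 = 48]
  66 = 1·48 + 18   → row E = row C − 1·row D = (18, 3, −7)   [check: 3·426 − 7·180 = 18]
  48 = 2·18 + 12   → row F = row D − 2·row E = (12, −8, 19)   [check: −8·426 + 19·180 = 12]
  18 = 1·12 + 6   → row G = row E − 1·row F = (6, 11, −26)   [check: 11·426 − 26·180 = 6]
  12 = 2·6 + 0   → remainder 0, stop. gcd = 6 (last nonzero row G).
So gcd(426, 180) = 6, with Bézout identity 11·426 − 26·180 = 6. Containment (⊇): the Bézout identity exhibits 6 as an element of (426, 180), giving (6) ⊆ (426, 180). Containment (⊆): since 6 | 426 and 6 | 180 (426 = 6·71, 180 = 6·30), every Z-linear combination of 426 and 180 is divisible by 6, so (426, 180) ⊆ (6). Therefore (426, 180) = (6), d = 6.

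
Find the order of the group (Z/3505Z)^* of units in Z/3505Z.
(Z/3505Z)^* consists of the classes a with gcd(a, 3505) = 1, so its order is φ(3505). φ is multiplicative, with φ(p^e) = p^e − p^(e−1). Factorise 3505 = 5 · 701. Then
  φ(3505) = (5 − 1) · (701 − 1) = 4 · 700 = 2800.
Thus |(Z/3505Z)^*| = 2800.

Final answer: |(Z/3505Z)^*| = 2800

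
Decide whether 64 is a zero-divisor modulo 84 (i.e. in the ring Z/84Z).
YES

gcd(64, 84) = 4 > 1, so 64 is not a unit in Z/84Z. In Z/nZ every nonzero non-unit is a zero-divisor: explicitly, take b = 84/gcd = 21 ≠ 0 (mod 84); then 64·21 = 1344 = 16·84, i.e. 64·21 ≡ 0 (mod 84). So 64 is a zero-divisor.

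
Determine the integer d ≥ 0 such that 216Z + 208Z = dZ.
(216, 208) = (8); d = 8

In the PID Z, (a, b) is generated by gcd(a, b). Compute gcd(216, 208) with the extended Euclidean algorithm, tracking rows (r, s, t) with s·216 + t·208 = r:
  row A: (216, 1, 0)   [1·216 + 0·208 = 216]
  row B: (208, 0, 1)   [0·216 + 1·208 = 208]
  216 = 1·208 + 8   → row C = row A − 1·row B = (8, 1, −1)   [check: 1·216 − 1·208 = 8]
  208 = 26·8 + 0   → remainder 0, stop. gcd = 8 (last nonzero row C).
So gcd(216, 208) = 8, with Bézout identity 1·216 − 1·208 = 8. Containment (⊇): the Bézout identity exhibits 8 as an element of (216, 208), giving (8) ⊆ (216, 208). Containment (⊆): since 8 | 216 and 8 | 208 (216 = 8·27, 208 = 8·26), every Z-linear combination of 216 and 208 is divisible by 8, so (216, 208) ⊆ (8). Therefore (216, 208) = (8), d = 8.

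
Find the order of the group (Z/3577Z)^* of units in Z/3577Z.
|(Z/3577Z)^*| = 3024

(Z/3577Z)^* consists of the classes a with gcd(a, 3577) = 1, so its order is φ(3577). φ is multiplicative, with φ(p^e) = p^e − p^(e−1). Factorise 3577 = 7^2 · 73. Then
  φ(3577) = (7^2 − 7^1) · (73 − 1) = 42 · 72 = 3024.
Thus |(Z/3577Z)^*| = 3024.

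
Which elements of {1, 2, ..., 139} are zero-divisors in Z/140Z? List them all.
An element a ∈ Z/140Z (with a ≠ 0) is a zero-divisor iff gcd(a, 140) > 1 (because a is a unit precisely when gcd(a, n) = 1, and in Z/nZ every nonzero, non-unit element is a zero-divisor). Scan a = 1, ..., 139 and keep those with gcd(a, 140) > 1:
  gcd(2, 140) = 2, gcd(4, 140) = 4, gcd(5, 140) = 5, gcd(6, 140) = 2, gcd(7, 140) = 7, gcd(8, 140) = 4, gcd(10, 140) = 10, gcd(12, 140) = 4, gcd(14, 140) = 14, gcd(15, 140) = 5, gcd(16, 140) = 4, gcd(18, 140) = 2, gcd(20, 140) = 20, gcd(21, 140) = 7, gcd(22, 140) = 2, gcd(24, 140) = 4, gcd(25, 140) = 5, gcd(26, 140) = 2, gcd(28, 140) = 28, gcd(30, 140) = 10, gcd(32, 140) = 4, gcd(34, 140) = 2, gcd(35, 140) = 35, gcd(36, 140) = 4, gcd(38, 140) = 2, gcd(40, 140) = 20, gcd(42, 140) = 14, gcd(44, 140) = 4, gcd(45, 140) = 5, gcd(46, 140) = 2, gcd(48, 140) = 4, gcd(49, 140) = 7, gcd(50, 140) = 10, gcd(52, 140) = 4, gcd(54, 140) = 2, gcd(55, 140) = 5, gcd(56, 140) = 28, gcd(58, 140) = 2, gcd(60, 140) = 20, gcd(62, 140) = 2, gcd(63, 140) = 7, gcd(64, 140) = 4, gcd(65, 140) = 5, gcd(66, 140) = 2, gcd(68, 140) = 4, gcd(70, 140) = 70, gcd(72, 140) = 4, gcd(74, 140) = 2, gcd(75, 140) = 5, gcd(76, 140) = 4, gcd(77, 140) = 7, gcd(78, 140) = 2, gcd(80, 140) = 20, gcd(82, 140) = 2, gcd(84, 140) = 28, gcd(85, 140) = 5, gcd(86, 140) = 2, gcd(88, 140) = 4, gcd(90, 140) = 10, gcd(91, 140) = 7, gcd(92, 140) = 4, gcd(94, 140) = 2, gcd(95, 140) = 5, gcd(96, 140) = 4, gcd(98, 140) = 14, gcd(100, 140) = 20, gcd(102, 140) = 2, gcd(104, 140) = 4, gcd(105, 140) = 35, gcd(106, 140) = 2, gcd(108, 140) = 4, gcd(110, 140) = 10, gcd(112, 140) = 28, gcd(114, 140) = 2, gcd(115, 140) = 5, gcd(116, 140) = 4, gcd(118, 140) = 2, gcd(119, 140) = 7, gcd(120, 140) = 20, gcd(122, 140) = 2, gcd(124, 140) = 4, gcd(125, 140) = 5, gcd(126, 140) = 14, gcd(128, 140) = 4, gcd(130, 140) = 10, gcd(132, 140) = 4, gcd(133, 140) = 7, gcd(134, 140) = 2, gcd(135, 140) = 5, gcd(136, 140) = 4, gcd(138, 140) = 2.
All other a ∈ {1, ..., 139} have gcd(a, 140) = 1 and are units. So the nonzero zero-divisors are exactly the 91 values of a appearing in this scan.

Final answer: nonzero zero-divisors of Z/140Z = {2, 4, 5, 6, 7, 8, 10, 12, 14, 15, 16, 18, 20, 21, 22, 24, 25, 26, 28, 30, 32, 34, 35, 36, 38, 40, 42, 44, 45, 46, 48, 49, 50, 52, 54, 55, 56, 58, 60, 62, 63, 64, 65, 66, 68, 70, 72, 74, 75, 76, 77, 78, 80, 82, 84, 85, 86, 88, 90, 91, 92, 94, 95, 96, 98, 100, 102, 104, 105, 106, 108, 110, 112, 114, 115, 116, 118, 119, 120, 122, 124, 125, 126, 128, 130, 132, 133, 134, 135, 136, 138}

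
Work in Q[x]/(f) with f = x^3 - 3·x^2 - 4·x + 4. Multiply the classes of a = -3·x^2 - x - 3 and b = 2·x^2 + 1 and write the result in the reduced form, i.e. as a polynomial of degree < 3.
First multiply in Q[x] without reducing: a · b = -6·x^4 - 2·x^3 - 9·x^2 - x - 3. Now divide by f(x) = x^3 - 3·x^2 - 4·x + 4, eliminating the leading term at each step:
  leading term -6·x^4: subtract (-6·x)·f(x) = -6·x^4 + 18·x^3 + 24·x^2 - 24·x, leaving -20·x^3 - 33·x^2 + 23·x - 3
  leading term -20·x^3: subtract (-20)·f(x) = -20·x^3 + 60·x^2 + 80·x - 80, leaving -93·x^2 - 57·x + 77
The degree is now < 3, so this is the remainder. Hence a · b ≡ -93·x^2 - 57·x + 77 in Q[x]/(f).

Final answer: a · b ≡ -93·x^2 - 57·x + 77 (mod f(x))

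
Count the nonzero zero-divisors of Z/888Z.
In Z/888Z each nonzero element is either a unit (gcd with 888 is 1) or a zero-divisor (gcd > 1). The number of units is φ(888): factorise 888 = 2^3 · 3 · 37, so φ(888) = (2^3 − 2^2) · (3 − 1) · (37 − 1) = 4 · 2 · 36 = 288. The nonzero elements number 888 − 1 = 887. Hence the nonzero zero-divisors number 887 − 288 = 599.

Final answer: Z/888Z has 599 nonzero zero-divisors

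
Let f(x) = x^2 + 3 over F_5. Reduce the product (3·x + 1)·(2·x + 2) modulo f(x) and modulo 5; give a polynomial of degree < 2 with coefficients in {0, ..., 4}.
Multiply as integer polynomials: a · b = 6·x^2 + 8·x + 2. Reducing coefficients mod 5: a · b ≡ x^2 + 3·x + 2. Now divide by f(x) = x^2 + 3 in F_5[x], eliminating the leading term at each step:
  leading term x^2: subtract (1)·f(x) = x^2 + 3, leaving 3·x + 4 (coefficients mod 5)
The degree is now < 2, so this is the remainder. Hence a · b ≡ 3·x + 4 in F_5[x]/(f).

Final answer: a · b ≡ 3·x + 4 (mod f(x))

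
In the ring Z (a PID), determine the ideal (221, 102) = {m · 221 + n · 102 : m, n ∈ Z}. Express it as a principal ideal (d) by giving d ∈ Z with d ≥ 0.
(221, 102) = (17); d = 17

In the PID Z, (a, b) is generated by gcd(a, b). Compute gcd(221, 102) with the extended Euclidean algorithm, tracking rows (r, s, t) with s·221 + t·102 = r:
  row A: (221, 1, 0)   [1·221 + 0·102 = 221]
  row B: (102, 0, 1)   [0·221 + 1·102 = 102]
  221 = 2·102 + 17   → row C = row A − 2·row B = (17, 1, −2)   [check: 1·221 − 2·102 = 17]
  102 = 6·17 + 0   → remainder 0, stop. gcd = 17 (last nonzero row C).
So gcd(221, 102) = 17, with Bézout identity 1·221 − 2·102 = 17. Containment (⊇): the Bézout identity exhibits 17 as an element of (221, 102), giving (17) ⊆ (221, 102). Containment (⊆): since 17 | 221 and 17 | 102 (221 = 17·13, 102 = 17·6), every Z-linear combination of 221 and 102 is divisible by 17, so (221, 102) ⊆ (17). Therefore (221, 102) = (17), d = 17.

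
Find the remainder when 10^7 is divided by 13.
Use repeated squaring. Binary(7) = 111. Walk through the bits of the exponent 7 left-to-right: at each bit after the leading one, square the running value, then multiply by 10 if the bit is 1 (always reducing mod 13):
  bit 1 = 1 (leading): start with 10.
  bit 2 = 1: square 10^2 = 100 ≡ 9; bit is 1, so multiply 9·10 = 90 ≡ 12 (mod 13).
  bit 3 = 1: square 12^2 = 144 ≡ 1; bit is 1, so multiply 1·10 = 10 (mod 13).
Final value: 10^7 ≡ 10 (mod 13).

Final answer: 10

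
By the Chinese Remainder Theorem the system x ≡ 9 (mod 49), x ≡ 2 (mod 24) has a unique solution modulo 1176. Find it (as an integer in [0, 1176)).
The moduli 49, 24 are pairwise coprime, so by the CRT there is a unique solution mod 49·24 = 1176.
Solve by successive substitution. Start with x ≡ 9 (mod 49).
  Combine with x ≡ 2 (mod 24): write x = 9 + 49·t and require 9 + 49·t ≡ 2 (mod 24), i.e. 49·t ≡ 2 − 9 ≡ 17 (mod 24). Since 49^(−1) ≡ 1 (mod 24) (49 ≡ 1 (mod 24)), t ≡ 1·17 ≡ 17 (mod 24). So x ≡ 9 + 49·17 = 842 (mod 1176).
Unique solution in [0, 1176): x = 842.

Final answer: x ≡ 842 (mod 1176); the representative in [0, 1176) is 842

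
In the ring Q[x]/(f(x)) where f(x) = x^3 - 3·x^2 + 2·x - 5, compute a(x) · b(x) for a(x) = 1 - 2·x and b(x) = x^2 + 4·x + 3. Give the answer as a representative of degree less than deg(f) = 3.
First multiply in Q[x] without reducing: a · b = -2·x^3 - 7·x^2 - 2·x + 3. Now divide by f(x) = x^3 - 3·x^2 + 2·x - 5, eliminating the leading term at each step:
  leading term -2·x^3: subtract (-2)·f(x) = -2·x^3 + 6·x^2 - 4·x + 10, leaving -13·x^2 + 2·x - 7
The degree is now < 3, so this is the remainder. Hence a · b ≡ -13·x^2 + 2·x - 7 in Q[x]/(f).

Final answer: a · b ≡ -13·x^2 + 2·x - 7 (mod f(x))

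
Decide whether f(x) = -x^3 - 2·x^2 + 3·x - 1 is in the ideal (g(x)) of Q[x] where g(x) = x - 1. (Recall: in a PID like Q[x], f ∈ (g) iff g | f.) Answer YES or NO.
In Q[x] the ideal (g) consists of all multiples of g, so f ∈ (g) iff g | f, i.e. iff the remainder of f on division by g is 0. Divide f by g (g is monic, so eliminate the leading term of the running remainder at each step):
  leading term -x^3: subtract (-x^2)·g(x) = -x^3 + x^2, leaving -3·x^2 + 3·x - 1
  leading term -3·x^2: subtract (-3·x)·g(x) = -3·x^2 + 3·x, leaving -1
The remainder r(x) = -1 ≠ 0 (and deg r < deg g), so g ∤ f, i.e. f ∉ (g).

Final answer: NO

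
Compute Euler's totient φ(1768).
φ(1768) = 768

φ is multiplicative, with φ(p^e) = p^e − p^(e−1). Factorise 1768 = 2^3 · 13 · 17. Then
  φ(1768) = (2^3 − 2^2) · (13 − 1) · (17 − 1) = 4 · 12 · 16 = 768.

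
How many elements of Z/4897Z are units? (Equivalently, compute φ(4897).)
An element a ∈ Z/4897Z is a unit iff gcd(a, 4897) = 1, so the number of units is φ(4897). φ is multiplicative, with φ(p^e) = p^e − p^(e−1). Factorise 4897 = 59 · 83. Then
  φ(4897) = (59 − 1) · (83 − 1) = 58 · 82 = 4756.

Final answer: Z/4897Z has φ(4897) = 4756 units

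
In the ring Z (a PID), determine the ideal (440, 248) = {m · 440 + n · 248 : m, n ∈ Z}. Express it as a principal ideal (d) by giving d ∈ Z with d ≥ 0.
(440, 248) = (8); d = 8

In the PID Z, (a, b) is generated by gcd(a, b). Compute gcd(440, 248) with the extended Euclidean algorithm, tracking rows (r, s, t) with s·440 + t·248 = r:
  row A: (440, 1, 0)   [1·440 + 0·248 = 440]
  row B: (248, 0, 1)   [0·440 + 1·248 = 248]
  440 = 1·248 + 192   → row C = row A − 1·row B = (192, 1, −1)   [check: 1·440 − 1·248 = 192]
  248 = 1·192 + 56   → row D = row B − 1·row C = (56, −1, 2)   [check: −1·440 + 2·248 = 56]
  192 = 3·56 + 24   → row E = row C − 3·row D = (24, 4, −7)   [check: 4·440 − 7·248 = 24]
  56 = 2·24 + 8   → row F = row D − 2·row E = (8, −9, 16)   [check: −9·440 + 16·248 = 8]
  24 = 3·8 + 0   → remainder 0, stop. gcd = 8 (last nonzero row F).
So gcd(440, 248) = 8, with Bézout identity −9·440 + 16·248 = 8. Containment (⊇): the Bézout identity exhibits 8 as an element of (440, 248), giving (8) ⊆ (440, 248). Containment (⊆): since 8 | 440 and 8 | 248 (440 = 8·55, 248 = 8·31), every Z-linear combination of 440 and 248 is divisible by 8, so (440, 248) ⊆ (8). Therefore (440, 248) = (8), d = 8.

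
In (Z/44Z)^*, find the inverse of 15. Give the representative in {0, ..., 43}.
Apply the extended Euclidean algorithm to (44, 15), tracking rows (r, s, t) with s·44 + t·15 = r. Each division r_prev = q·r_cur + r_new produces the new row as (previous row) − q·(current row):
  row A: (44, 1, 0)   [1·44 + 0·15 = 44]
  row B: (15, 0, 1)   [0·44 + 1·15 = 15]
  44 = 2·15 + 14   → row C = row A − 2·row B = (14, 1, −2)   [check: 1·44 − 2·15 = 14]
  15 = 1·14 + 1   → row D = row B − 1·row C = (1, −1, 3)   [check: −1·44 + 3·15 = 1]
  14 = 14·1 + 0   → remainder 0, stop. gcd = 1 (last nonzero row D).
The gcd is 1, so 15 is invertible mod 44. The last nonzero row gives −1·44 + 3·15 = 1, so t = 3. So 15^(−1) ≡ 3 (mod 44). Verify: 15 · 3 = 45 ≡ 1 (mod 44). ✓

Final answer: 15^(−1) ≡ 3 (mod 44)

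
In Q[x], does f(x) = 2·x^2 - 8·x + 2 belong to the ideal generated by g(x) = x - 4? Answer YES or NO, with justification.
NO

In Q[x] the ideal (g) consists of all multiples of g, so f ∈ (g) iff g | f, i.e. iff the remainder of f on division by g is 0. Divide f by g (g is monic, so eliminate the leading term of the running remainder at each step):
  leading term 2·x^2: subtract (2·x)·g(x) = 2·x^2 - 8·x, leaving 2
The remainder r(x) = 2 ≠ 0 (and deg r < deg g), so g ∤ f, i.e. f ∉ (g).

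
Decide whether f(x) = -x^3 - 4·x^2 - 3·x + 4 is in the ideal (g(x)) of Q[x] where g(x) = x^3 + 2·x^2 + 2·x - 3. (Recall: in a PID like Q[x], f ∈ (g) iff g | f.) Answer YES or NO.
NO

In Q[x] the ideal (g) consists of all multiples of g, so f ∈ (g) iff g | f, i.e. iff the remainder of f on division by g is 0. Divide f by g (g is monic, so eliminate the leading term of the running remainder at each step):
  leading term -x^3: subtract (-1)·g(x) = -x^3 - 2·x^2 - 2·x + 3, leaving -2·x^2 - x + 1
The remainder r(x) = -2·x^2 - x + 1 ≠ 0 (and deg r < deg g), so g ∤ f, i.e. f ∉ (g).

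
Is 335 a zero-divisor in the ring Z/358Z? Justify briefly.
gcd(335, 358) = 1, so 335 is a unit in Z/358Z (it has a multiplicative inverse). A unit cannot be a zero-divisor: if 335·b ≡ 0 then multiplying both sides by 335^(−1) gives b ≡ 0. So 335 is not a zero-divisor.

Final answer: NO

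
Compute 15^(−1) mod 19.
15^(−1) ≡ 14 (mod 19)

Apply the extended Euclidean algorithm to (19, 15), tracking rows (r, s, t) with s·19 + t·15 = r. Each division r_prev = q·r_cur + r_new produces the new row as (previous row) − q·(current row):
  row A: (19, 1, 0)   [1·19 + 0·15 = 19]
  row B: (15, 0, 1)   [0·19 + 1·15 = 15]
  19 = 1·15 + 4   → row C = row A − 1·row B = (4, 1, −1)   [check: 1·19 − 1·15 = 4]
  15 = 3·4 + 3   → row D = row B − 3·row C = (3, −3, 4)   [check: −3·19 + 4·15 = 3]
  4 = 1·3 + 1   → row E = row C − 1·row D = (1, 4, −5)   [check: 4·19 − 5·15 = 1]
  3 = 3·1 + 0   → remainder 0, stop. gcd = 1 (last nonzero row E).
The gcd is 1, so 15 is invertible mod 19. The last nonzero row gives 4·19 − 5·15 = 1, so t = −5. So 15^(−1) ≡ −5 ≡ 14 (mod 19). Verify: 15 · 14 = 210 ≡ 1 (mod 19). ✓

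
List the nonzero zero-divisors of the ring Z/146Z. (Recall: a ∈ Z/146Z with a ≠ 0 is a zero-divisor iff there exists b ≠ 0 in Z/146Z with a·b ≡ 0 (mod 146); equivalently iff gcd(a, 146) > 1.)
An element a ∈ Z/146Z (with a ≠ 0) is a zero-divisor iff gcd(a, 146) > 1 (because a is a unit precisely when gcd(a, n) = 1, and in Z/nZ every nonzero, non-unit element is a zero-divisor). Scan a = 1, ..., 145 and keep those with gcd(a, 146) > 1:
  gcd(2, 146) = 2, gcd(4, 146) = 2, gcd(6, 146) = 2, gcd(8, 146) = 2, gcd(10, 146) = 2, gcd(12, 146) = 2, gcd(14, 146) = 2, gcd(16, 146) = 2, gcd(18, 146) = 2, gcd(20, 146) = 2, gcd(22, 146) = 2, gcd(24, 146) = 2, gcd(26, 146) = 2, gcd(28, 146) = 2, gcd(30, 146) = 2, gcd(32, 146) = 2, gcd(34, 146) = 2, gcd(36, 146) = 2, gcd(38, 146) = 2, gcd(40, 146) = 2, gcd(42, 146) = 2, gcd(44, 146) = 2, gcd(46, 146) = 2, gcd(48, 146) = 2, gcd(50, 146) = 2, gcd(52, 146) = 2, gcd(54, 146) = 2, gcd(56, 146) = 2, gcd(58, 146) = 2, gcd(60, 146) = 2, gcd(62, 146) = 2, gcd(64, 146) = 2, gcd(66, 146) = 2, gcd(68, 146) = 2, gcd(70, 146) = 2, gcd(72, 146) = 2, gcd(73, 146) = 73, gcd(74, 146) = 2, gcd(76, 146) = 2, gcd(78, 146) = 2, gcd(80, 146) = 2, gcd(82, 146) = 2, gcd(84, 146) = 2, gcd(86, 146) = 2, gcd(88, 146) = 2, gcd(90, 146) = 2, gcd(92, 146) = 2, gcd(94, 146) = 2, gcd(96, 146) = 2, gcd(98, 146) = 2, gcd(100, 146) = 2, gcd(102, 146) = 2, gcd(104, 146) = 2, gcd(106, 146) = 2, gcd(108, 146) = 2, gcd(110, 146) = 2, gcd(112, 146) = 2, gcd(114, 146) = 2, gcd(116, 146) = 2, gcd(118, 146) = 2, gcd(120, 146) = 2, gcd(122, 146) = 2, gcd(124, 146) = 2, gcd(126, 146) = 2, gcd(128, 146) = 2, gcd(130, 146) = 2, gcd(132, 146) = 2, gcd(134, 146) = 2, gcd(136, 146) = 2, gcd(138, 146) = 2, gcd(140, 146) = 2, gcd(142, 146) = 2, gcd(144, 146) = 2.
All other a ∈ {1, ..., 145} have gcd(a, 146) = 1 and are units. So the nonzero zero-divisors are exactly the 73 values of a appearing in this scan.

Final answer: nonzero zero-divisors of Z/146Z = {2, 4, 6, 8, 10, 12, 14, 16, 18, 20, 22, 24, 26, 28, 30, 32, 34, 36, 38, 40, 42, 44, 46, 48, 50, 52, 54, 56, 58, 60, 62, 64, 66, 68, 70, 72, 73, 74, 76, 78, 80, 82, 84, 86, 88, 90, 92, 94, 96, 98, 100, 102, 104, 106, 108, 110, 112, 114, 116, 118, 120, 122, 124, 126, 128, 130, 132, 134, 136, 138, 140, 142, 144}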